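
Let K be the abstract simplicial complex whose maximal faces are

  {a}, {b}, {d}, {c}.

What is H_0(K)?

H_0 ≅ Z^4.

Take the total order a < b < c < d on the vertex set. Then K (dimension 0) consists of the simplices:

  0-simplices (4): a, b, c, d

Hence C_0 ≅ Z^4.

Now H_k = ker ∂_k / im ∂_{k+1}, so:

  H_0: rank C_0 − rank ∂_1 = 4 − 0 = 4, and there is no ∂_1, so H_0 = Z^4.

(K is a triangulation of a set of 4 points.)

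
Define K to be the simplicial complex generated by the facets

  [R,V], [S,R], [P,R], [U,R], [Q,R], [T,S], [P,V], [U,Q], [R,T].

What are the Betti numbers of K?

b_0 = 1, b_1 = 3.

K has 7 vertices, 9 edges.
rank ∂_0 = 0, rank ∂_1 = 6 ⇒ b_0 = 7 − 0 − 6 = 1; all invariant factors of ∂_1 are 1 so no torsion. So H_0 = Z.
rank ∂_1 = 6, rank ∂_2 = 0 ⇒ b_1 = 9 − 6 − 0 = 3. So H_1 = Z^3.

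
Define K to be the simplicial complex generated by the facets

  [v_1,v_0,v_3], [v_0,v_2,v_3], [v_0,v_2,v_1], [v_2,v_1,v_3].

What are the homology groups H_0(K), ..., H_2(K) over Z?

Take the total order v_0 < v_1 < v_2 < v_3 on the vertex set. Then K (dimension 2) consists of the simplices:

  0-simplices (4): [v_0], [v_1], [v_2], [v_3]
  1-simplices (6): [v_0,v_1], [v_0,v_2], [v_0,v_3], [v_1,v_2], [v_1,v_3], [v_2,v_3]
  2-simplices (4): [v_0,v_1,v_2], [v_0,v_1,v_3], [v_0,v_2,v_3], [v_1,v_2,v_3]

Hence C_0 ≅ Z^4, C_1 ≅ Z^6, C_2 ≅ Z^4.

The boundary map ∂_1: C_1 → C_0 sends each edge [p,q] (with p < q) to q − p. For instance
  ∂[v_0,v_3] = [v_3] − [v_0].
The 4×6 boundary matrix has rank 3 and Smith normal form diag(1,1,1).

The boundary map ∂_2: C_2 → C_1 maps a triangle to the signed sum of its edges. For instance
  ∂[v_1,v_2,v_3] = [v_2,v_3] − [v_1,v_3] + [v_1,v_2],
  ∂[v_0,v_2,v_3] = [v_2,v_3] − [v_0,v_3] + [v_0,v_2].
The resulting 6×4 matrix has rank 3, and its Smith normal form has invariant factors (1,1,1).

Computing H_k = (kernel of ∂_k) / (image of ∂_{k+1}):

  H_0: rank C_0 − rank ∂_1 = 4 − 3 = 1, and the invariant factors of ∂_1 are all 1, so H_0 ≅ Z.
  H_1: rank ker ∂_1 − rank ∂_2 = (6 − 3) − 3 = 0, and the invariant factors of ∂_2 are all 1, so H_1 ≅ 0.
  H_2: rank ker ∂_2 − rank ∂_3 = (4 − 3) − 0 = 1, and there is no ∂_3, so H_2 ≅ Z.

As a check, the Euler characteristic is 4 − 6 + 4 = 2, which agrees with 1 − 0 + 1 = 2.
(K is a triangulation of the 2-sphere S^2.)

H_0 ≅ Z,  H_1 = 0,  H_2 ≅ Z.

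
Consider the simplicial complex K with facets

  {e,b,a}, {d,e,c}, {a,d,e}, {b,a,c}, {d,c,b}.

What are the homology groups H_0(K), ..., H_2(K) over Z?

H_0 ≅ Z,  H_1 ≅ Z,  H_2 = 0.

Take the total order a < b < c < d < e on the vertex set. Then K (dimension 2) consists of the simplices:

  0-simplices (5): a, b, c, d, e
  1-simplices (10): ab, ac, ad, ae, bc, bd, be, cd, ce, de
  2-simplices (5): abc, abe, ade, bcd, cde

so the chain groups are C_0 ≅ Z^5, C_1 ≅ Z^10, C_2 ≅ Z^5.

Boundary ∂_1: C_1 → C_0 is given by ∂[p,q] = [q] − [p].
As a 5×10 matrix over Z this has rank 4, with invariant factors (1,1,1,1).

The boundary map ∂_2: C_2 → C_1 maps a triangle to the signed sum of its edges. For instance
  ∂abc = bc − ac + ab,
  ∂ade = de − ae + ad.
The resulting 10×5 matrix has rank 5, and its Smith normal form has invariant factors (1,1,1,1,1).

Computing H_k = (kernel of ∂_k) / (image of ∂_{k+1}):

  H_0: rank C_0 − rank ∂_1 = 5 − 4 = 1, and the invariant factors of ∂_1 are all 1, so H_0 ≅ Z.
  H_1: rank ker ∂_1 − rank ∂_2 = (10 − 4) − 5 = 1, and the invariant factors of ∂_2 are all 1, so H_1 ≅ Z.
  H_2: rank ker ∂_2 − rank ∂_3 = (5 − 5) − 0 = 0, and there is no ∂_3, so H_2 ≅ 0.

As a check, the Euler characteristic is 5 − 10 + 5 = 0, which agrees with 1 − 1 + 0 = 0.
(K is a triangulation of the Möbius band.)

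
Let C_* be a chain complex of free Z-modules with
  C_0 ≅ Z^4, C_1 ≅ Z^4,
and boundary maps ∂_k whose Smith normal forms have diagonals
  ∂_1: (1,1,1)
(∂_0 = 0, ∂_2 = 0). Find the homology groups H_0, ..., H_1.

H_0 = Z,  H_1 = Z.

H_0: b_0 = 4 − 0 − 3 = 1; torsion from ∂_1 factors > 1: none. So H_0 = Z.
H_1: b_1 = 4 − 3 − 0 = 1; torsion from ∂_2 factors > 1: none. So H_1 = Z.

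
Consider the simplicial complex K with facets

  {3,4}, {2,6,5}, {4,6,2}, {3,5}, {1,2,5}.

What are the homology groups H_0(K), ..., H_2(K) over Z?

Take the total order 1 < 2 < 3 < 4 < 5 < 6 on the vertex set. Then K (dimension 2) consists of the simplices:

  0-simplices (6): [1], [2], [3], [4], [5], [6]
  1-simplices (9): [1,2], [1,5], [2,4], [2,5], [2,6], [3,4], [3,5], [4,6], [5,6]
  2-simplices (3): [1,2,5], [2,4,6], [2,5,6]

giving chain groups C_0 ≅ Z^6, C_1 ≅ Z^9, C_2 ≅ Z^3.

Boundary ∂_1: C_1 → C_0 is given by ∂[p,q] = [q] − [p]. For instance
  ∂[2,6] = [6] − [2].
The resulting 6×9 matrix has rank 5, and its Smith normal form has invariant factors (1,1,1,1,1).

∂_2: C_2 → C_1 sends each 2-simplex [p,q,r] to [q,r] − [p,r] + [p,q]. For instance
  ∂[1,2,5] = [2,5] − [1,5] + [1,2],
  ∂[2,5,6] = [5,6] − [2,6] + [2,5].
As a 9×3 matrix over Z this has rank 3, with invariant factors (1,1,1).

Computing H_k = (kernel of ∂_k) / (image of ∂_{k+1}):

  H_0: rank C_0 − rank ∂_1 = 6 − 5 = 1, and the invariant factors of ∂_1 are all 1, so H_0 = Z.
  H_1: rank ker ∂_1 − rank ∂_2 = (9 − 5) − 3 = 1, and the invariant factors of ∂_2 are all 1, so H_1 = Z.
  H_2: rank ker ∂_2 − rank ∂_3 = (3 − 3) − 0 = 0, and there is no ∂_3, so H_2 = 0.

As a check, the Euler characteristic is 6 − 9 + 3 = 0, which agrees with 1 − 1 + 0 = 0.

H_0 ≅ Z,  H_1 ≅ Z,  H_2 = 0.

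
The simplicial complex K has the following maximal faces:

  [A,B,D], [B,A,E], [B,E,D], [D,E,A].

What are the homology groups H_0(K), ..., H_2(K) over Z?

We work with the vertex ordering A < B < D < E. The simplices of K, each written with vertices in increasing order, are:

  0-simplices (4): A, B, D, E
  1-simplices (6): AB, AD, AE, BD, BE, DE
  2-simplices (4): ABD, ABE, ADE, BDE

so the chain groups are C_0 ≅ Z^4, C_1 ≅ Z^6, C_2 ≅ Z^4.

The boundary map ∂_1: C_1 → C_0 is given by ∂[p,q] = [q] − [p]. For instance
  ∂AD = D − A.
The resulting 4×6 matrix has rank 3, and its Smith normal form has invariant factors (1,1,1).

The boundary map ∂_2: C_2 → C_1 sends each 2-simplex [p,q,r] to [q,r] − [p,r] + [p,q]. For instance
  ∂BDE = DE − BE + BD,
  ∂ABE = BE − AE + AB.
As a 6×4 matrix over Z this has rank 3, with invariant factors (1,1,1).

Reading off H_k = ker ∂_k / im ∂_{k+1}:

  H_0: rank C_0 − rank ∂_1 = 4 − 3 = 1, and the invariant factors of ∂_1 are all 1, so H_0 ≅ Z.
  H_1: rank ker ∂_1 − rank ∂_2 = (6 − 3) − 3 = 0, and the invariant factors of ∂_2 are all 1, so H_1 ≅ 0.
  H_2: rank ker ∂_2 − rank ∂_3 = (4 − 3) − 0 = 1, and there is no ∂_3, so H_2 ≅ Z.

As a check, the Euler characteristic is 4 − 6 + 4 = 2, which agrees with 1 − 0 + 1 = 2.

H_0 = Z,  H_1 = 0,  H_2 = Z.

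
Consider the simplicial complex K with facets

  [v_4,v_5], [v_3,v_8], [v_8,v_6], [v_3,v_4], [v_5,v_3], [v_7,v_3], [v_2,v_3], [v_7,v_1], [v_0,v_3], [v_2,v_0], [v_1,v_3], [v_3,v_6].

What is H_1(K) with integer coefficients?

Take the total order v_0 < v_1 < v_2 < v_3 < v_4 < v_5 < v_6 < v_7 < v_8 on the vertex set. Then K (dimension 1) consists of the simplices:

  0-simplices (9): [v_0], [v_1], [v_2], [v_3], [v_4], [v_5], [v_6], [v_7], [v_8]
  1-simplices (12): [v_0,v_2], [v_0,v_3], [v_1,v_3], [v_1,v_7], [v_2,v_3], [v_3,v_4], [v_3,v_5], [v_3,v_6], [v_3,v_7], [v_3,v_8], [v_4,v_5], [v_6,v_8]

Hence C_0 ≅ Z^9, C_1 ≅ Z^12.

∂_1: C_1 → C_0 sends each edge [p,q] (with p < q) to q − p. For instance
  ∂[v_3,v_4] = [v_4] − [v_3].
This gives a 9×12 integer matrix of rank 8; reducing to Smith normal form yields diagonal entries (1,1,1,1,1,1,1,1).

From H_k ≅ ker(∂_k) / im(∂_{k+1}) we obtain:

  H_1: rank ker ∂_1 − rank ∂_2 = (12 − 8) − 0 = 4, and there is no ∂_2, so H_1 = Z^4.

(K is a triangulation of a wedge of 4 circles.)

H_1 = Z^4.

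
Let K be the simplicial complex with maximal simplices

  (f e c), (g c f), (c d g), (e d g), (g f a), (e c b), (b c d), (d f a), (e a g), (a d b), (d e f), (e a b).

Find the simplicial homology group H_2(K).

We work with the vertex ordering a < b < c < d < e < f < g. The simplices of K, each written with vertices in increasing order, are:

  0-simplices (7): a, b, c, d, e, f, g
  1-simplices (18): ab, ad, ae, af, ag, bc, bd, be, cd, ce, cf, cg, de, df, dg, ef, eg, fg
  2-simplices (12): abd, abe, adf, aeg, afg, bcd, bce, cdg, cef, cfg, def, deg

Hence C_0 ≅ Z^7, C_1 ≅ Z^18, C_2 ≅ Z^12.

∂_1: C_1 → C_0 is given by ∂[p,q] = [q] − [p].
The resulting 7×18 matrix has rank 6, and its Smith normal form has invariant factors (1,1,1,1,1,1).

Boundary ∂_2: C_2 → C_1 sends each 2-simplex [p,q,r] to [q,r] − [p,r] + [p,q]. For instance
  ∂bce = ce − be + bc,
  ∂abe = be − ae + ab.
This gives a 18×12 integer matrix of rank 12; reducing to Smith normal form yields diagonal entries (1,1,1,1,1,1,1,1,1,1,1,2).

From H_k ≅ ker(∂_k) / im(∂_{k+1}) we obtain:

  H_2: rank ker ∂_2 − rank ∂_3 = (12 − 12) − 0 = 0, and there is no ∂_3, so H_2 ≅ 0.

H_2 = 0.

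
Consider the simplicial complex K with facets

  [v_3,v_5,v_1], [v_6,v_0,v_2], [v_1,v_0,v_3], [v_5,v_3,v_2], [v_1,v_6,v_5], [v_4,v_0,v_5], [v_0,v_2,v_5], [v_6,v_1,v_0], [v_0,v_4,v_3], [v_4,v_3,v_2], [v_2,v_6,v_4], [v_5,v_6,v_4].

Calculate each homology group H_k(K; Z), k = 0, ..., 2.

Fix the vertex order v_0 < v_1 < v_2 < v_3 < v_4 < v_5 < v_6 and write every simplex with vertices in increasing order. Then dim K = 2 and the simplices of K are:

  0-simplices (7): [v_0], [v_1], [v_2], [v_3], [v_4], [v_5], [v_6]
  1-simplices (18): (18 of them)
  2-simplices (12): (12 of them)

giving chain groups C_0 ≅ Z^7, C_1 ≅ Z^18, C_2 ≅ Z^12.

The boundary map ∂_1: C_1 → C_0 is given by ∂[p,q] = [q] − [p]. For instance
  ∂[v_3,v_4] = [v_4] − [v_3].
The resulting 7×18 matrix has rank 6, and its Smith normal form has invariant factors (1,1,1,1,1,1).

Boundary ∂_2: C_2 → C_1 maps a triangle to the signed sum of its edges. For instance
  ∂[v_1,v_5,v_6] = [v_5,v_6] − [v_1,v_6] + [v_1,v_5],
  ∂[v_0,v_1,v_3] = [v_1,v_3] − [v_0,v_3] + [v_0,v_1].
The resulting 18×12 matrix has rank 12, and its Smith normal form has invariant factors (1,1,1,1,1,1,1,1,1,1,1,2).

From H_k ≅ ker(∂_k) / im(∂_{k+1}) we obtain:

  H_0: rank C_0 − rank ∂_1 = 7 − 6 = 1, and the invariant factors of ∂_1 are all 1, so H_0 ≅ Z.
  H_1: rank ker ∂_1 − rank ∂_2 = (18 − 6) − 12 = 0, and ∂_2 has invariant factor 2 > 1, so H_1 ≅ Z/2.
  H_2: rank ker ∂_2 − rank ∂_3 = (12 − 12) − 0 = 0, and there is no ∂_3, so H_2 ≅ 0.

As a check, the Euler characteristic is 7 − 18 + 12 = 1, which agrees with 1 − 0 + 0 = 1.

H_0 ≅ Z,  H_1 ≅ Z/2,  H_2 = 0.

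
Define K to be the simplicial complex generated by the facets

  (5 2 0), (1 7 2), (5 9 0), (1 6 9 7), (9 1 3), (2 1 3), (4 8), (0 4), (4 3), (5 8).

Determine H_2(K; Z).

H_2 = 0.

Take the total order 0 < 1 < 2 < 3 < 4 < 5 < 6 < 7 < 8 < 9 on the vertex set. Then K (dimension 3) consists of the simplices:

  0-simplices (10): [0], [1], [2], [3], [4], [5], [6], [7], [8], [9]
  1-simplices (20): [0,2], [0,4], [0,5], [0,9], [1,2], [1,3], [1,6], [1,7], [1,9], [2,3], [2,5], [2,7], [3,4], [3,9], [4,8], [5,8], [5,9], [6,7], [6,9], [7,9]
  2-simplices (9): [0,2,5], [0,5,9], [1,2,3], [1,2,7], [1,3,9], [1,6,7], [1,6,9], [1,7,9], [6,7,9]
  3-simplices (1): [1,6,7,9]

Hence C_0 ≅ Z^10, C_1 ≅ Z^20, C_2 ≅ Z^9, C_3 ≅ Z^1.

∂_1: C_1 → C_0 maps an edge to its endpoints' difference, ∂[p,q] = q − p. For instance
  ∂[0,2] = [2] − [0].
As a 10×20 matrix over Z this has rank 9, with invariant factors (1,1,1,1,1,1,1,1,1).

Boundary ∂_2: C_2 → C_1 sends each 2-simplex [p,q,r] to [q,r] − [p,r] + [p,q]. For instance
  ∂[1,6,7] = [6,7] − [1,7] + [1,6],
  ∂[1,2,7] = [2,7] − [1,7] + [1,2].
This gives a 20×9 integer matrix of rank 8; reducing to Smith normal form yields diagonal entries (1,1,1,1,1,1,1,1).

∂_3: C_3 → C_2 sends each 3-simplex σ to the alternating sum Σ_i (−1)^i (σ with its i-th vertex removed). For instance
  ∂[1,6,7,9] = [6,7,9] − [1,7,9] + [1,6,9] − [1,6,7].
This gives a 9×1 integer matrix of rank 1; reducing to Smith normal form yields diagonal entries (1).

Now H_k = ker ∂_k / im ∂_{k+1}, so:

  H_2: rank ker ∂_2 − rank ∂_3 = (9 − 8) − 1 = 0, and the invariant factors of ∂_3 are all 1, so H_2 ≅ 0.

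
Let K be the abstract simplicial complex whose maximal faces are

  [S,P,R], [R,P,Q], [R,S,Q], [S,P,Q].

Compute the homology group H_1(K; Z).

Take the total order P < Q < R < S on the vertex set. Then K (dimension 2) consists of the simplices:

  0-simplices (4): P, Q, R, S
  1-simplices (6): PQ, PR, PS, QR, QS, RS
  2-simplices (4): PQR, PQS, PRS, QRS

Hence C_0 ≅ Z^4, C_1 ≅ Z^6, C_2 ≅ Z^4.

The boundary map ∂_1: C_1 → C_0 maps an edge to its endpoints' difference, ∂[p,q] = q − p. For instance
  ∂RS = S − R.
As a 4×6 matrix over Z this has rank 3, with invariant factors (1,1,1).

Boundary ∂_2: C_2 → C_1 acts by ∂[p,q,r] = [q,r] − [p,r] + [p,q]. For instance
  ∂PQS = QS − PS + PQ,
  ∂QRS = RS − QS + QR.
The resulting 6×4 matrix has rank 3, and its Smith normal form has invariant factors (1,1,1).

Computing H_k = (kernel of ∂_k) / (image of ∂_{k+1}):

  H_1: rank ker ∂_1 − rank ∂_2 = (6 − 3) − 3 = 0, and the invariant factors of ∂_2 are all 1, so H_1 ≅ 0.

H_1 = 0.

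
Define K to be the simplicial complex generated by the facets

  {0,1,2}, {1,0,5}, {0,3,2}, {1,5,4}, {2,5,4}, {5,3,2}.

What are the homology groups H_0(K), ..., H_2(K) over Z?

Fix the vertex order 0 < 1 < 2 < 3 < 4 < 5 and write every simplex with vertices in increasing order. Then dim K = 2 and the simplices of K are:

  0-simplices (6): [0], [1], [2], [3], [4], [5]
  1-simplices (12): [0,1], [0,2], [0,3], [0,5], [1,2], [1,4], [1,5], [2,3], [2,4], [2,5], [3,5], [4,5]
  2-simplices (6): [0,1,2], [0,1,5], [0,2,3], [1,4,5], [2,3,5], [2,4,5]

so the chain groups are C_0 ≅ Z^6, C_1 ≅ Z^12, C_2 ≅ Z^6.

Boundary ∂_1: C_1 → C_0 maps an edge to its endpoints' difference, ∂[p,q] = q − p.
The resulting 6×12 matrix has rank 5, and its Smith normal form has invariant factors (1,1,1,1,1).

Boundary ∂_2: C_2 → C_1 sends each 2-simplex [p,q,r] to [q,r] − [p,r] + [p,q]. For instance
  ∂[0,1,5] = [1,5] − [0,5] + [0,1],
  ∂[2,3,5] = [3,5] − [2,5] + [2,3].
The 12×6 boundary matrix has rank 6 and Smith normal form diag(1,1,1,1,1,1).

Computing H_k = (kernel of ∂_k) / (image of ∂_{k+1}):

  H_0: rank C_0 − rank ∂_1 = 6 − 5 = 1, and the invariant factors of ∂_1 are all 1, so H_0 ≅ Z.
  H_1: rank ker ∂_1 − rank ∂_2 = (12 − 5) − 6 = 1, and the invariant factors of ∂_2 are all 1, so H_1 ≅ Z.
  H_2: rank ker ∂_2 − rank ∂_3 = (6 − 6) − 0 = 0, and there is no ∂_3, so H_2 ≅ 0.

(K is a triangulation of the cylinder S^1 x I.)

H_0 = Z,  H_1 = Z,  H_2 = 0.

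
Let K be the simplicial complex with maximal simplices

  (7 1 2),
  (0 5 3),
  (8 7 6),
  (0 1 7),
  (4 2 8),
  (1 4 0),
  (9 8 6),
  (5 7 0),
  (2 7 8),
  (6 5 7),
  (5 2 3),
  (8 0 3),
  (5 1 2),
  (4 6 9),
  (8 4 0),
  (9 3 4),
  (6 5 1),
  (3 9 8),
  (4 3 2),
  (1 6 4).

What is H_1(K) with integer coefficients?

Fix the vertex order 0 < 1 < 2 < 3 < 4 < 5 < 6 < 7 < 8 < 9 and write every simplex with vertices in increasing order. Then dim K = 2 and the simplices of K are:

  0-simplices (10): [0], [1], [2], [3], [4], [5], [6], [7], [8], [9]
  1-simplices (30): (30 of them)
  2-simplices (20): (20 of them)

so the chain groups are C_0 ≅ Z^10, C_1 ≅ Z^30, C_2 ≅ Z^20.

The boundary map ∂_1: C_1 → C_0 maps an edge to its endpoints' difference, ∂[p,q] = q − p. For instance
  ∂[0,1] = [1] − [0].
This gives a 10×30 integer matrix of rank 9; reducing to Smith normal form yields diagonal entries (1,1,1,1,1,1,1,1,1).

Boundary ∂_2: C_2 → C_1 maps a triangle to the signed sum of its edges. For instance
  ∂[0,1,4] = [1,4] − [0,4] + [0,1],
  ∂[2,3,5] = [3,5] − [2,5] + [2,3].
This gives a 30×20 integer matrix of rank 20; reducing to Smith normal form yields diagonal entries (1,1,1,1,1,1,1,1,1,1,1,1,1,1,1,1,1,1,1,2).

Reading off H_k = ker ∂_k / im ∂_{k+1}:

  H_1: rank ker ∂_1 − rank ∂_2 = (30 − 9) − 20 = 1, and ∂_2 has invariant factor 2 > 1, so H_1 = Z × Z/2.

H_1 = Z × Z/2.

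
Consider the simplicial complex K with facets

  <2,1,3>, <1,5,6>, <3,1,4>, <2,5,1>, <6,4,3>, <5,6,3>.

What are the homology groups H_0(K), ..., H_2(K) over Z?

Fix the vertex order 1 < 2 < 3 < 4 < 5 < 6 and write every simplex with vertices in increasing order. Then dim K = 2 and the simplices of K are:

  0-simplices (6): [1], [2], [3], [4], [5], [6]
  1-simplices (12): [1,2], [1,3], [1,4], [1,5], [1,6], [2,3], [2,5], [3,4], [3,5], [3,6], [4,6], [5,6]
  2-simplices (6): [1,2,3], [1,2,5], [1,3,4], [1,5,6], [3,4,6], [3,5,6]

Hence C_0 ≅ Z^6, C_1 ≅ Z^12, C_2 ≅ Z^6.

∂_1: C_1 → C_0 is given by ∂[p,q] = [q] − [p].
As a 6×12 matrix over Z this has rank 5, with invariant factors (1,1,1,1,1).

Boundary ∂_2: C_2 → C_1 acts by ∂[p,q,r] = [q,r] − [p,r] + [p,q]. For instance
  ∂[1,3,4] = [3,4] − [1,4] + [1,3],
  ∂[1,5,6] = [5,6] − [1,6] + [1,5].
The 12×6 boundary matrix has rank 6 and Smith normal form diag(1,1,1,1,1,1).

Reading off H_k = ker ∂_k / im ∂_{k+1}:

  H_0: rank C_0 − rank ∂_1 = 6 − 5 = 1, and the invariant factors of ∂_1 are all 1, so H_0 ≅ Z.
  H_1: rank ker ∂_1 − rank ∂_2 = (12 − 5) − 6 = 1, and the invariant factors of ∂_2 are all 1, so H_1 ≅ Z.
  H_2: rank ker ∂_2 − rank ∂_3 = (6 − 6) − 0 = 0, and there is no ∂_3, so H_2 ≅ 0.

(K is a triangulation of the cylinder S^1 x I.)

H_0 ≅ Z,  H_1 ≅ Z,  H_2 = 0.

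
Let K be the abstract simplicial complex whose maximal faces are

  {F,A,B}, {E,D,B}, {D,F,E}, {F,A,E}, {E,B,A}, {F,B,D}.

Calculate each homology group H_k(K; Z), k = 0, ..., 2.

We work with the vertex ordering A < B < D < E < F. The simplices of K, each written with vertices in increasing order, are:

  0-simplices (5): A, B, D, E, F
  1-simplices (9): AB, AE, AF, BD, BE, BF, DE, DF, EF
  2-simplices (6): ABE, ABF, AEF, BDE, BDF, DEF

so the chain groups are C_0 ≅ Z^5, C_1 ≅ Z^9, C_2 ≅ Z^6.

∂_1: C_1 → C_0 maps an edge to its endpoints' difference, ∂[p,q] = q − p.
The 5×9 boundary matrix has rank 4 and Smith normal form diag(1,1,1,1).

∂_2: C_2 → C_1 maps a triangle to the signed sum of its edges. For instance
  ∂BDF = DF − BF + BD,
  ∂ABF = BF − AF + AB.
The 9×6 boundary matrix has rank 5 and Smith normal form diag(1,1,1,1,1).

From H_k ≅ ker(∂_k) / im(∂_{k+1}) we obtain:

  H_0: rank C_0 − rank ∂_1 = 5 − 4 = 1, and the invariant factors of ∂_1 are all 1, so H_0 ≅ Z.
  H_1: rank ker ∂_1 − rank ∂_2 = (9 − 4) − 5 = 0, and the invariant factors of ∂_2 are all 1, so H_1 ≅ 0.
  H_2: rank ker ∂_2 − rank ∂_3 = (6 − 5) − 0 = 1, and there is no ∂_3, so H_2 ≅ Z.

H_0 = Z,  H_1 = 0,  H_2 = Z.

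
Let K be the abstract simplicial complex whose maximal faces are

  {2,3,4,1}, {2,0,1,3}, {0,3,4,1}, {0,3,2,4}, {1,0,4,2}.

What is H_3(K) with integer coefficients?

We work with the vertex ordering 0 < 1 < 2 < 3 < 4. The simplices of K, each written with vertices in increasing order, are:

  0-simplices (5): [0], [1], [2], [3], [4]
  1-simplices (10): [0,1], [0,2], [0,3], [0,4], [1,2], [1,3], [1,4], [2,3], [2,4], [3,4]
  2-simplices (10): [0,1,2], [0,1,3], [0,1,4], [0,2,3], [0,2,4], [0,3,4], [1,2,3], [1,2,4], [1,3,4], [2,3,4]
  3-simplices (5): [0,1,2,3], [0,1,2,4], [0,1,3,4], [0,2,3,4], [1,2,3,4]

so the chain groups are C_0 ≅ Z^5, C_1 ≅ Z^10, C_2 ≅ Z^10, C_3 ≅ Z^5.

∂_1: C_1 → C_0 is given by ∂[p,q] = [q] − [p]. For instance
  ∂[2,4] = [4] − [2].
As a 5×10 matrix over Z this has rank 4, with invariant factors (1,1,1,1).

Boundary ∂_2: C_2 → C_1 acts by ∂[p,q,r] = [q,r] − [p,r] + [p,q]. For instance
  ∂[1,2,4] = [2,4] − [1,4] + [1,2],
  ∂[0,2,4] = [2,4] − [0,4] + [0,2].
This gives a 10×10 integer matrix of rank 6; reducing to Smith normal form yields diagonal entries (1,1,1,1,1,1).

∂_3: C_3 → C_2 sends each 3-simplex σ to the alternating sum Σ_i (−1)^i (σ with its i-th vertex removed). For instance
  ∂[0,1,2,4] = [1,2,4] − [0,2,4] + [0,1,4] − [0,1,2],
  ∂[0,1,3,4] = [1,3,4] − [0,3,4] + [0,1,4] − [0,1,3].
The 10×5 boundary matrix has rank 4 and Smith normal form diag(1,1,1,1).

Computing H_k = (kernel of ∂_k) / (image of ∂_{k+1}):

  H_3: rank ker ∂_3 − rank ∂_4 = (5 − 4) − 0 = 1, and there is no ∂_4, so H_3 ≅ Z.

(K is a triangulation of the 3-sphere S^3.)

H_3 = Z.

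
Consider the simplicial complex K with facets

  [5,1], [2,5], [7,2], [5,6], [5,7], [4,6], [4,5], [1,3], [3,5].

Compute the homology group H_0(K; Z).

Fix the vertex order 1 < 2 < 3 < 4 < 5 < 6 < 7 and write every simplex with vertices in increasing order. Then dim K = 1 and the simplices of K are:

  0-simplices (7): [1], [2], [3], [4], [5], [6], [7]
  1-simplices (9): [1,3], [1,5], [2,5], [2,7], [3,5], [4,5], [4,6], [5,6], [5,7]

giving chain groups C_0 ≅ Z^7, C_1 ≅ Z^9.

The boundary map ∂_1: C_1 → C_0 is given by ∂[p,q] = [q] − [p]. For instance
  ∂[1,5] = [5] − [1].
As a 7×9 matrix over Z this has rank 6, with invariant factors (1,1,1,1,1,1).

Now H_k = ker ∂_k / im ∂_{k+1}, so:

  H_0: rank C_0 − rank ∂_1 = 7 − 6 = 1, and the invariant factors of ∂_1 are all 1, so H_0 ≅ Z.

H_0 = Z.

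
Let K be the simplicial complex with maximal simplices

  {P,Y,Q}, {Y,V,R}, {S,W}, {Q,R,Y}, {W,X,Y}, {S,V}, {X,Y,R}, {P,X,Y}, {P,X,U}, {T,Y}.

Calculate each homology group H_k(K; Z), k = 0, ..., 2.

We work with the vertex ordering P < Q < R < S < T < U < V < W < X < Y. The simplices of K, each written with vertices in increasing order, are:

  0-simplices (10): P, Q, R, S, T, U, V, W, X, Y
  1-simplices (17): PQ, PU, PX, PY, QR, QY, RV, RX, RY, SV, SW, TY, UX, VY, WX, WY, XY
  2-simplices (7): PQY, PUX, PXY, QRY, RVY, RXY, WXY

giving chain groups C_0 ≅ Z^10, C_1 ≅ Z^17, C_2 ≅ Z^7.

∂_1: C_1 → C_0 maps an edge to its endpoints' difference, ∂[p,q] = q − p.
The 10×17 boundary matrix has rank 9 and Smith normal form diag(1,1,1,1,1,1,1,1,1).

The boundary map ∂_2: C_2 → C_1 maps a triangle to the signed sum of its edges. For instance
  ∂WXY = XY − WY + WX,
  ∂PQY = QY − PY + PQ.
The resulting 17×7 matrix has rank 7, and its Smith normal form has invariant factors (1,1,1,1,1,1,1).

From H_k ≅ ker(∂_k) / im(∂_{k+1}) we obtain:

  H_0: rank C_0 − rank ∂_1 = 10 − 9 = 1, and the invariant factors of ∂_1 are all 1, so H_0 ≅ Z.
  H_1: rank ker ∂_1 − rank ∂_2 = (17 − 9) − 7 = 1, and the invariant factors of ∂_2 are all 1, so H_1 ≅ Z.
  H_2: rank ker ∂_2 − rank ∂_3 = (7 − 7) − 0 = 0, and there is no ∂_3, so H_2 ≅ 0.

H_0 = Z,  H_1 = Z,  H_2 = 0.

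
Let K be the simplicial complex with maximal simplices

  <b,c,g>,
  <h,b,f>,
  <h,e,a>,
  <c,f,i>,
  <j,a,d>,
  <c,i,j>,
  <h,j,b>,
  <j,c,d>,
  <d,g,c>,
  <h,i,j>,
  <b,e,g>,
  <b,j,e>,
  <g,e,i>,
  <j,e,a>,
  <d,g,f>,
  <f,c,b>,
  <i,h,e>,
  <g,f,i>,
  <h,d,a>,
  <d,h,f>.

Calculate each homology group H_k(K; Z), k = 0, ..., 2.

H_0 ≅ Z,  H_1 ≅ Z ⊕ Z/2,  H_2 = 0.

Fix the vertex order a < b < c < d < e < f < g < h < i < j and write every simplex with vertices in increasing order. Then dim K = 2 and the simplices of K are:

  0-simplices (10): a, b, c, d, e, f, g, h, i, j
  1-simplices (30): ad, ae, ah, aj, bc, be, bf, bg, bh, bj, cd, cf, cg, ci, cj, df, dg, dh, dj, eg, eh, ei, ej, fg, fh, fi, gi, hi, hj, ij
  2-simplices (20): adh, adj, aeh, aej, bcf, bcg, beg, bej, bfh, bhj, cdg, cdj, cfi, cij, dfg, dfh, egi, ehi, fgi, hij

giving chain groups C_0 ≅ Z^10, C_1 ≅ Z^30, C_2 ≅ Z^20.

The boundary map ∂_1: C_1 → C_0 maps an edge to its endpoints' difference, ∂[p,q] = q − p.
As a 10×30 matrix over Z this has rank 9, with invariant factors (1,1,1,1,1,1,1,1,1).

∂_2: C_2 → C_1 sends each 2-simplex [p,q,r] to [q,r] − [p,r] + [p,q]. For instance
  ∂cfi = fi − ci + cf,
  ∂egi = gi − ei + eg.
As a 30×20 matrix over Z this has rank 20, with invariant factors (1,1,1,1,1,1,1,1,1,1,1,1,1,1,1,1,1,1,1,2).

Computing H_k = (kernel of ∂_k) / (image of ∂_{k+1}):

  H_0: rank C_0 − rank ∂_1 = 10 − 9 = 1, and the invariant factors of ∂_1 are all 1, so H_0 = Z.
  H_1: rank ker ∂_1 − rank ∂_2 = (30 − 9) − 20 = 1, and ∂_2 has invariant factor 2 > 1, so H_1 = Z ⊕ Z/2.
  H_2: rank ker ∂_2 − rank ∂_3 = (20 − 20) − 0 = 0, and there is no ∂_3, so H_2 = 0.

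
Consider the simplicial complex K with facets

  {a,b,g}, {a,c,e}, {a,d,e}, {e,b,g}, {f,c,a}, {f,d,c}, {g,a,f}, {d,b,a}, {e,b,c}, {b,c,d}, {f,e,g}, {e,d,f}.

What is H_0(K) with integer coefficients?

H_0 = Z.

Order the vertices as a < b < c < d < e < f < g. Listing each simplex with vertices in this order, K has dimension 2 with simplices:

  0-simplices (7): a, b, c, d, e, f, g
  1-simplices (18): ab, ac, ad, ae, af, ag, bc, bd, be, bg, cd, ce, cf, de, df, ef, eg, fg
  2-simplices (12): abd, abg, ace, acf, ade, afg, bcd, bce, beg, cdf, def, efg

Hence C_0 ≅ Z^7, C_1 ≅ Z^18, C_2 ≅ Z^12.

Boundary ∂_1: C_1 → C_0 is given by ∂[p,q] = [q] − [p]. For instance
  ∂ae = e − a.
As a 7×18 matrix over Z this has rank 6, with invariant factors (1,1,1,1,1,1).

The boundary map ∂_2: C_2 → C_1 sends each 2-simplex [p,q,r] to [q,r] − [p,r] + [p,q]. For instance
  ∂ace = ce − ae + ac,
  ∂bce = ce − be + bc.
This gives a 18×12 integer matrix of rank 12; reducing to Smith normal form yields diagonal entries (1,1,1,1,1,1,1,1,1,1,1,2).

Computing H_k = (kernel of ∂_k) / (image of ∂_{k+1}):

  H_0: rank C_0 − rank ∂_1 = 7 − 6 = 1, and the invariant factors of ∂_1 are all 1, so H_0 = Z.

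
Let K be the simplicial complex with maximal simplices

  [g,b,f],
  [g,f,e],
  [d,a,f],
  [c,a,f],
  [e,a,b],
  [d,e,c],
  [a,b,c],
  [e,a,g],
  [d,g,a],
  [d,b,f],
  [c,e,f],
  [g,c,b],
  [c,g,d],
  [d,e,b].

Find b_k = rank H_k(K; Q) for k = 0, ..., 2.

b_0 = 1, b_1 = 2, b_2 = 1.

We work with the vertex ordering a < b < c < d < e < f < g. The simplices of K, each written with vertices in increasing order, are:

  0-simplices (7): a, b, c, d, e, f, g
  1-simplices (21): ab, ac, ad, ae, af, ag, bc, bd, be, bf, bg, cd, ce, cf, cg, de, df, dg, ef, eg, fg
  2-simplices (14): abc, abe, acf, adf, adg, aeg, bcg, bde, bdf, bfg, cde, cdg, cef, efg

Hence C_0 ≅ Z^7, C_1 ≅ Z^21, C_2 ≅ Z^14.

Boundary ∂_1: C_1 → C_0 sends each edge [p,q] (with p < q) to q − p. For instance
  ∂ae = e − a.
This gives a 7×21 integer matrix of rank 6; reducing to Smith normal form yields diagonal entries (1,1,1,1,1,1).

∂_2: C_2 → C_1 acts by ∂[p,q,r] = [q,r] − [p,r] + [p,q]. For instance
  ∂adg = dg − ag + ad,
  ∂bdf = df − bf + bd.
The 21×14 boundary matrix has rank 13 and Smith normal form diag(1,1,1,1,1,1,1,1,1,1,1,1,1).

Now H_k = ker ∂_k / im ∂_{k+1}, so:

  H_0: rank C_0 − rank ∂_1 = 7 − 6 = 1, and the invariant factors of ∂_1 are all 1, so H_0 = Z.
  H_1: rank ker ∂_1 − rank ∂_2 = (21 − 6) − 13 = 2, and the invariant factors of ∂_2 are all 1, so H_1 = Z^2.
  H_2: rank ker ∂_2 − rank ∂_3 = (14 − 13) − 0 = 1, and there is no ∂_3, so H_2 = Z.

(K is a triangulation of the torus T^2.)

Hence the Betti numbers are b_0 = 1, b_1 = 2, b_2 = 1.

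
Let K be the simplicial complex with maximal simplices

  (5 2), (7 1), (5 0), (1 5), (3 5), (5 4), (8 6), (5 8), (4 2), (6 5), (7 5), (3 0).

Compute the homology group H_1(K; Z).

Fix the vertex order 0 < 1 < 2 < 3 < 4 < 5 < 6 < 7 < 8 and write every simplex with vertices in increasing order. Then dim K = 1 and the simplices of K are:

  0-simplices (9): [0], [1], [2], [3], [4], [5], [6], [7], [8]
  1-simplices (12): [0,3], [0,5], [1,5], [1,7], [2,4], [2,5], [3,5], [4,5], [5,6], [5,7], [5,8], [6,8]

giving chain groups C_0 ≅ Z^9, C_1 ≅ Z^12.

Boundary ∂_1: C_1 → C_0 sends each edge [p,q] (with p < q) to q − p.
As a 9×12 matrix over Z this has rank 8, with invariant factors (1,1,1,1,1,1,1,1).

From H_k ≅ ker(∂_k) / im(∂_{k+1}) we obtain:

  H_1: rank ker ∂_1 − rank ∂_2 = (12 − 8) − 0 = 4, and there is no ∂_2, so H_1 = Z^4.

(K is a triangulation of a wedge of 4 circles.)

H_1 ≅ Z^4.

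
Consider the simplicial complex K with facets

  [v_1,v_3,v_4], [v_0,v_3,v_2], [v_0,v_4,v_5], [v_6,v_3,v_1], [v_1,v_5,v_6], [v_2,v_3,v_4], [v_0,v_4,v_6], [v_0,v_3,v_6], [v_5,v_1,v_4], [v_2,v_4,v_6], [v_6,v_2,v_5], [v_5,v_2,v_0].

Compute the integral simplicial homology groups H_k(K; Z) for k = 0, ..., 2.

H_0 = Z,  H_1 = Z/2,  H_2 = 0.

We work with the vertex ordering v_0 < v_1 < v_2 < v_3 < v_4 < v_5 < v_6. The simplices of K, each written with vertices in increasing order, are:

  0-simplices (7): [v_0], [v_1], [v_2], [v_3], [v_4], [v_5], [v_6]
  1-simplices (18): (18 of them)
  2-simplices (12): (12 of them)

Hence C_0 ≅ Z^7, C_1 ≅ Z^18, C_2 ≅ Z^12.

Boundary ∂_1: C_1 → C_0 maps an edge to its endpoints' difference, ∂[p,q] = q − p.
The 7×18 boundary matrix has rank 6 and Smith normal form diag(1,1,1,1,1,1).

∂_2: C_2 → C_1 acts by ∂[p,q,r] = [q,r] − [p,r] + [p,q]. For instance
  ∂[v_0,v_2,v_5] = [v_2,v_5] − [v_0,v_5] + [v_0,v_2],
  ∂[v_0,v_4,v_5] = [v_4,v_5] − [v_0,v_5] + [v_0,v_4].
The resulting 18×12 matrix has rank 12, and its Smith normal form has invariant factors (1,1,1,1,1,1,1,1,1,1,1,2).

Now H_k = ker ∂_k / im ∂_{k+1}, so:

  H_0: rank C_0 − rank ∂_1 = 7 − 6 = 1, and the invariant factors of ∂_1 are all 1, so H_0 = Z.
  H_1: rank ker ∂_1 − rank ∂_2 = (18 − 6) − 12 = 0, and ∂_2 has invariant factor 2 > 1, so H_1 = Z/2.
  H_2: rank ker ∂_2 − rank ∂_3 = (12 − 12) − 0 = 0, and there is no ∂_3, so H_2 = 0.

As a check, the Euler characteristic is 7 − 18 + 12 = 1, which agrees with 1 − 0 + 0 = 1.
(K is a triangulation of the real projective plane RP^2.)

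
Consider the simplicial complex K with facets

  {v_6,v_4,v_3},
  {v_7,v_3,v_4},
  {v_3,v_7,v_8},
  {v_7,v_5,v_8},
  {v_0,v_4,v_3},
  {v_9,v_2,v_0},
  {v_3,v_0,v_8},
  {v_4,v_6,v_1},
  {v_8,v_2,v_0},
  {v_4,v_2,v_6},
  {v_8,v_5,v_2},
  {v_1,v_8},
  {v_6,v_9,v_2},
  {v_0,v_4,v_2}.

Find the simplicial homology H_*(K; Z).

Fix the vertex order v_0 < v_1 < v_2 < v_3 < v_4 < v_5 < v_6 < v_7 < v_8 < v_9 and write every simplex with vertices in increasing order. Then dim K = 2 and the simplices of K are:

  0-simplices (10): [v_0], [v_1], [v_2], [v_3], [v_4], [v_5], [v_6], [v_7], [v_8], [v_9]
  1-simplices (23): (23 of them)
  2-simplices (13): (13 of them)

Hence C_0 ≅ Z^10, C_1 ≅ Z^23, C_2 ≅ Z^13.

Boundary ∂_1: C_1 → C_0 sends each edge [p,q] (with p < q) to q − p.
This gives a 10×23 integer matrix of rank 9; reducing to Smith normal form yields diagonal entries (1,1,1,1,1,1,1,1,1).

∂_2: C_2 → C_1 sends each 2-simplex [p,q,r] to [q,r] − [p,r] + [p,q]. For instance
  ∂[v_0,v_2,v_4] = [v_2,v_4] − [v_0,v_4] + [v_0,v_2],
  ∂[v_5,v_7,v_8] = [v_7,v_8] − [v_5,v_8] + [v_5,v_7].
The resulting 23×13 matrix has rank 13, and its Smith normal form has invariant factors (1,1,1,1,1,1,1,1,1,1,1,1,1).

Now H_k = ker ∂_k / im ∂_{k+1}, so:

  H_0: rank C_0 − rank ∂_1 = 10 − 9 = 1, and the invariant factors of ∂_1 are all 1, so H_0 ≅ Z.
  H_1: rank ker ∂_1 − rank ∂_2 = (23 − 9) − 13 = 1, and the invariant factors of ∂_2 are all 1, so H_1 ≅ Z.
  H_2: rank ker ∂_2 − rank ∂_3 = (13 − 13) − 0 = 0, and there is no ∂_3, so H_2 ≅ 0.

As a check, the Euler characteristic is 10 − 23 + 13 = 0, which agrees with 1 − 1 + 0 = 0.

H_0 = Z,  H_1 = Z,  H_2 = 0.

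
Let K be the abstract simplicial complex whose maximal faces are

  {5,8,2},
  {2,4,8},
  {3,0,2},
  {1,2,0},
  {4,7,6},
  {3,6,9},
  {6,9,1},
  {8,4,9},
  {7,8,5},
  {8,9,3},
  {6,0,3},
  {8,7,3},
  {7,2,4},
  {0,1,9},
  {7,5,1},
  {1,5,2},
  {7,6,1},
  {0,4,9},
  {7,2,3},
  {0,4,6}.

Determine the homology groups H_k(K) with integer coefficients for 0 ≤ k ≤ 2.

H_0 = Z,  H_1 = Z ⊕ Z/2,  H_2 = 0.

We work with the vertex ordering 0 < 1 < 2 < 3 < 4 < 5 < 6 < 7 < 8 < 9. The simplices of K, each written with vertices in increasing order, are:

  0-simplices (10): [0], [1], [2], [3], [4], [5], [6], [7], [8], [9]
  1-simplices (30): (30 of them)
  2-simplices (20): (20 of them)

so the chain groups are C_0 ≅ Z^10, C_1 ≅ Z^30, C_2 ≅ Z^20.

Boundary ∂_1: C_1 → C_0 sends each edge [p,q] (with p < q) to q − p.
As a 10×30 matrix over Z this has rank 9, with invariant factors (1,1,1,1,1,1,1,1,1).

∂_2: C_2 → C_1 acts by ∂[p,q,r] = [q,r] − [p,r] + [p,q]. For instance
  ∂[2,5,8] = [5,8] − [2,8] + [2,5],
  ∂[5,7,8] = [7,8] − [5,8] + [5,7].
The resulting 30×20 matrix has rank 20, and its Smith normal form has invariant factors (1,1,1,1,1,1,1,1,1,1,1,1,1,1,1,1,1,1,1,2).

From H_k ≅ ker(∂_k) / im(∂_{k+1}) we obtain:

  H_0: rank C_0 − rank ∂_1 = 10 − 9 = 1, and the invariant factors of ∂_1 are all 1, so H_0 ≅ Z.
  H_1: rank ker ∂_1 − rank ∂_2 = (30 − 9) − 20 = 1, and ∂_2 has invariant factor 2 > 1, so H_1 ≅ Z ⊕ Z/2.
  H_2: rank ker ∂_2 − rank ∂_3 = (20 − 20) − 0 = 0, and there is no ∂_3, so H_2 ≅ 0.

As a check, the Euler characteristic is 10 − 30 + 20 = 0, which agrees with 1 − 1 + 0 = 0.
(K is a triangulation of the Klein bottle.)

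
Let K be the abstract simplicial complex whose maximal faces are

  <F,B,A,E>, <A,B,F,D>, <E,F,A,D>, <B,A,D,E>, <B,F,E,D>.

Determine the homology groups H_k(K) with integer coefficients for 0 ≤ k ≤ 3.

H_0 = Z,  H_1 = 0,  H_2 = 0,  H_3 = Z.

We work with the vertex ordering A < B < D < E < F. The simplices of K, each written with vertices in increasing order, are:

  0-simplices (5): A, B, D, E, F
  1-simplices (10): AB, AD, AE, AF, BD, BE, BF, DE, DF, EF
  2-simplices (10): ABD, ABE, ABF, ADE, ADF, AEF, BDE, BDF, BEF, DEF
  3-simplices (5): ABDE, ABDF, ABEF, ADEF, BDEF

Hence C_0 ≅ Z^5, C_1 ≅ Z^10, C_2 ≅ Z^10, C_3 ≅ Z^5.

The boundary map ∂_1: C_1 → C_0 is given by ∂[p,q] = [q] − [p].
The 5×10 boundary matrix has rank 4 and Smith normal form diag(1,1,1,1).

The boundary map ∂_2: C_2 → C_1 acts by ∂[p,q,r] = [q,r] − [p,r] + [p,q]. For instance
  ∂AEF = EF − AF + AE,
  ∂DEF = EF − DF + DE.
The resulting 10×10 matrix has rank 6, and its Smith normal form has invariant factors (1,1,1,1,1,1).

Boundary ∂_3: C_3 → C_2 sends each 3-simplex σ to the alternating sum Σ_i (−1)^i (σ with its i-th vertex removed). For instance
  ∂BDEF = DEF − BEF + BDF − BDE,
  ∂ADEF = DEF − AEF + ADF − ADE.
This gives a 10×5 integer matrix of rank 4; reducing to Smith normal form yields diagonal entries (1,1,1,1).

Computing H_k = (kernel of ∂_k) / (image of ∂_{k+1}):

  H_0: rank C_0 − rank ∂_1 = 5 − 4 = 1, and the invariant factors of ∂_1 are all 1, so H_0 = Z.
  H_1: rank ker ∂_1 − rank ∂_2 = (10 − 4) − 6 = 0, and the invariant factors of ∂_2 are all 1, so H_1 = 0.
  H_2: rank ker ∂_2 − rank ∂_3 = (10 − 6) − 4 = 0, and the invariant factors of ∂_3 are all 1, so H_2 = 0.
  H_3: rank ker ∂_3 − rank ∂_4 = (5 − 4) − 0 = 1, and there is no ∂_4, so H_3 = Z.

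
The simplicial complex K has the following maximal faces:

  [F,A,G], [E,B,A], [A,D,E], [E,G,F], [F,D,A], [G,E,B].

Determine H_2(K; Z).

Order the vertices as A < B < D < E < F < G. Listing each simplex with vertices in this order, K has dimension 2 with simplices:

  0-simplices (6): A, B, D, E, F, G
  1-simplices (12): AB, AD, AE, AF, AG, BE, BG, DE, DF, EF, EG, FG
  2-simplices (6): ABE, ADE, ADF, AFG, BEG, EFG

so the chain groups are C_0 ≅ Z^6, C_1 ≅ Z^12, C_2 ≅ Z^6.

The boundary map ∂_1: C_1 → C_0 sends each edge [p,q] (with p < q) to q − p. For instance
  ∂AE = E − A.
As a 6×12 matrix over Z this has rank 5, with invariant factors (1,1,1,1,1).

Boundary ∂_2: C_2 → C_1 maps a triangle to the signed sum of its edges. For instance
  ∂EFG = FG − EG + EF,
  ∂AFG = FG − AG + AF.
This gives a 12×6 integer matrix of rank 6; reducing to Smith normal form yields diagonal entries (1,1,1,1,1,1).

Reading off H_k = ker ∂_k / im ∂_{k+1}:

  H_2: rank ker ∂_2 − rank ∂_3 = (6 − 6) − 0 = 0, and there is no ∂_3, so H_2 = 0.

H_2 ≅ 0.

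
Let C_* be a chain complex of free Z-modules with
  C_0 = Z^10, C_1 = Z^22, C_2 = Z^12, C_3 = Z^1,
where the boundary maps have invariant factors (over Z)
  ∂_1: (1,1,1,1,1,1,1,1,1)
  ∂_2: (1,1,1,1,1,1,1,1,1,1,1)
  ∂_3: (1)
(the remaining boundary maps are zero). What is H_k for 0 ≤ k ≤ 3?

H_0: b_0 = 10 − 0 − 9 = 1; torsion from ∂_1 factors > 1: none. So H_0 = Z.
H_1: b_1 = 22 − 9 − 11 = 2; torsion from ∂_2 factors > 1: none. So H_1 = Z^2.
H_2: b_2 = 12 − 11 − 1 = 0; torsion from ∂_3 factors > 1: none. So H_2 = 0.
H_3: b_3 = 1 − 1 − 0 = 0; torsion from ∂_4 factors > 1: none. So H_3 = 0.

H_0 = Z,  H_1 = Z^2,  H_2 = 0,  H_3 = 0.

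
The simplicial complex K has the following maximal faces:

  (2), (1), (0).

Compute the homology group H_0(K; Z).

K has 3 vertices.
rank ∂_0 = 0, rank ∂_1 = 0 ⇒ b_0 = 3 − 0 − 0 = 3. So H_0 ≅ Z^3.

H_0 ≅ Z^3.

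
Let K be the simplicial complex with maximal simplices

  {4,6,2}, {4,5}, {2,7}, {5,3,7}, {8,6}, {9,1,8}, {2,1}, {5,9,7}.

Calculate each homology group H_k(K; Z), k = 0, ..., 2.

H_0 = Z,  H_1 = Z^3,  H_2 = 0.

Take the total order 1 < 2 < 3 < 4 < 5 < 6 < 7 < 8 < 9 on the vertex set. Then K (dimension 2) consists of the simplices:

  0-simplices (9): [1], [2], [3], [4], [5], [6], [7], [8], [9]
  1-simplices (15): [1,2], [1,8], [1,9], [2,4], [2,6], [2,7], [3,5], [3,7], [4,5], [4,6], [5,7], [5,9], [6,8], [7,9], [8,9]
  2-simplices (4): [1,8,9], [2,4,6], [3,5,7], [5,7,9]

Hence C_0 ≅ Z^9, C_1 ≅ Z^15, C_2 ≅ Z^4.

Boundary ∂_1: C_1 → C_0 is given by ∂[p,q] = [q] − [p]. For instance
  ∂[3,7] = [7] − [3].
The resulting 9×15 matrix has rank 8, and its Smith normal form has invariant factors (1,1,1,1,1,1,1,1).

Boundary ∂_2: C_2 → C_1 acts by ∂[p,q,r] = [q,r] − [p,r] + [p,q]. For instance
  ∂[3,5,7] = [5,7] − [3,7] + [3,5],
  ∂[5,7,9] = [7,9] − [5,9] + [5,7].
As a 15×4 matrix over Z this has rank 4, with invariant factors (1,1,1,1).

From H_k ≅ ker(∂_k) / im(∂_{k+1}) we obtain:

  H_0: rank C_0 − rank ∂_1 = 9 − 8 = 1, and the invariant factors of ∂_1 are all 1, so H_0 = Z.
  H_1: rank ker ∂_1 − rank ∂_2 = (15 − 8) − 4 = 3, and the invariant factors of ∂_2 are all 1, so H_1 = Z^3.
  H_2: rank ker ∂_2 − rank ∂_3 = (4 − 4) − 0 = 0, and there is no ∂_3, so H_2 = 0.

As a check, the Euler characteristic is 9 − 15 + 4 = -2, which agrees with 1 − 3 + 0 = -2.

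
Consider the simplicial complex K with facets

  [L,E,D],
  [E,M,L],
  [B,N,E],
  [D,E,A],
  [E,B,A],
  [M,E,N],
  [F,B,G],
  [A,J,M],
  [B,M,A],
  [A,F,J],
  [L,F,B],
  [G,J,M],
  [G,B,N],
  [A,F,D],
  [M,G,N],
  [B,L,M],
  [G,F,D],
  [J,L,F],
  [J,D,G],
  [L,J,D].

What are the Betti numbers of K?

b_0 = 1, b_1 = 1, b_2 = 0.

K has 10 vertices, 30 edges, 20 triangles.
rank ∂_0 = 0, rank ∂_1 = 9 ⇒ b_0 = 10 − 0 − 9 = 1; all invariant factors of ∂_1 are 1 so no torsion. So H_0 ≅ Z.
rank ∂_1 = 9, rank ∂_2 = 20 ⇒ b_1 = 30 − 9 − 20 = 1; ∂_2 has invariant factor(s) [2] giving torsion. So H_1 ≅ Z × Z/2.
rank ∂_2 = 20, rank ∂_3 = 0 ⇒ b_2 = 20 − 20 − 0 = 0. So H_2 ≅ 0.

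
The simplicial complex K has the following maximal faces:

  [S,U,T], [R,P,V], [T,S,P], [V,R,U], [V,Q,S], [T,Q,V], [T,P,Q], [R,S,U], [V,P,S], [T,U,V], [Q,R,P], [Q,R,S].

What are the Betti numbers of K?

We work with the vertex ordering P < Q < R < S < T < U < V. The simplices of K, each written with vertices in increasing order, are:

  0-simplices (7): P, Q, R, S, T, U, V
  1-simplices (18): PQ, PR, PS, PT, PV, QR, QS, QT, QV, RS, RU, RV, ST, SU, SV, TU, TV, UV
  2-simplices (12): PQR, PQT, PRV, PST, PSV, QRS, QSV, QTV, RSU, RUV, STU, TUV

so the chain groups are C_0 ≅ Z^7, C_1 ≅ Z^18, C_2 ≅ Z^12.

The boundary map ∂_1: C_1 → C_0 is given by ∂[p,q] = [q] − [p].
The 7×18 boundary matrix has rank 6 and Smith normal form diag(1,1,1,1,1,1).

Boundary ∂_2: C_2 → C_1 maps a triangle to the signed sum of its edges. For instance
  ∂STU = TU − SU + ST,
  ∂TUV = UV − TV + TU.
The 18×12 boundary matrix has rank 12 and Smith normal form diag(1,1,1,1,1,1,1,1,1,1,1,2).

Now H_k = ker ∂_k / im ∂_{k+1}, so:

  H_0: rank C_0 − rank ∂_1 = 7 − 6 = 1, and the invariant factors of ∂_1 are all 1, so H_0 ≅ Z.
  H_1: rank ker ∂_1 − rank ∂_2 = (18 − 6) − 12 = 0, and ∂_2 has invariant factor 2 > 1, so H_1 ≅ Z/2.
  H_2: rank ker ∂_2 − rank ∂_3 = (12 − 12) − 0 = 0, and there is no ∂_3, so H_2 ≅ 0.

Hence the Betti numbers are b_0 = 1, b_1 = 0, b_2 = 0.

b_0 = 1, b_1 = 0, b_2 = 0.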